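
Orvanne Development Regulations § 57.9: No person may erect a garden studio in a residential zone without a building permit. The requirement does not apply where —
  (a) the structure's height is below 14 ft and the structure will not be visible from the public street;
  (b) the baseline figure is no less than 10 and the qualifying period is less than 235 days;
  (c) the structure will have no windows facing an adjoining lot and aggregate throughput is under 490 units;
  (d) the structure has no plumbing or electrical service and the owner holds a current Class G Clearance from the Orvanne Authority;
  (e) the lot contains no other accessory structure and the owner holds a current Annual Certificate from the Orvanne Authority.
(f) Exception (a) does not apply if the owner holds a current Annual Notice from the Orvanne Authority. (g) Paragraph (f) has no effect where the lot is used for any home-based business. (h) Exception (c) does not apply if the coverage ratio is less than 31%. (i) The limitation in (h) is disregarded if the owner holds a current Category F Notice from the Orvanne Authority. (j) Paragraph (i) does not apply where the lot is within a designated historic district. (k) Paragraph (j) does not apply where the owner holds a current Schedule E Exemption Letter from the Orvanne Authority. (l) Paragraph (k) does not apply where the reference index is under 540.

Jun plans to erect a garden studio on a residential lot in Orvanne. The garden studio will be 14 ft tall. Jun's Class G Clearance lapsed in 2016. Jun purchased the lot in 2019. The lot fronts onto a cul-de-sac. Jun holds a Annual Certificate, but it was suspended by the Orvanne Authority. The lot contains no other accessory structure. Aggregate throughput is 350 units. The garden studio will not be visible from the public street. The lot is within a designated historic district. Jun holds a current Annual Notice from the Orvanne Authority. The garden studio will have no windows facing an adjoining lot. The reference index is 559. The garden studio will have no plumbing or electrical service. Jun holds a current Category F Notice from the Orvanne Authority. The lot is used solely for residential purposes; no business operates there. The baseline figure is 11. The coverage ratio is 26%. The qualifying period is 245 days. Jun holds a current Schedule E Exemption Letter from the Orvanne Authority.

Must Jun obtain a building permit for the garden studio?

No — exception (c) applies; Jun does not need a building permit.

Exception (a) fails — the structure's height is 14 ft, not below 14 ft.
Exception (b) does not apply: the qualifying period is 245 days, not less than 235 days.
Exception (c): no windows face an adjoining lot; aggregate throughput is 350 units, under the 490 units limit — every condition holds. Under paragraphs (h)–(l): (h) would limit (c) — the coverage ratio is 26%, less than the 31% limit — but (i) sets (h) aside: (i) operates against (h): a current Category F Notice is held. (j) is triggered (the lot is in a historic district), but is itself disapplied by (k): (k) is triggered — a current Schedule E Exemption Letter is held. (l), which would lift (k), is inapplicable — the reference index is 559, not under 540. So (c) applies.
Exception (d) requires that the owner holds a current Class G Clearance from the Orvanne Authority; but the Class G Clearance is not current, so (d) is unavailable.
Exception (e) does not apply: the Annual Certificate is not current.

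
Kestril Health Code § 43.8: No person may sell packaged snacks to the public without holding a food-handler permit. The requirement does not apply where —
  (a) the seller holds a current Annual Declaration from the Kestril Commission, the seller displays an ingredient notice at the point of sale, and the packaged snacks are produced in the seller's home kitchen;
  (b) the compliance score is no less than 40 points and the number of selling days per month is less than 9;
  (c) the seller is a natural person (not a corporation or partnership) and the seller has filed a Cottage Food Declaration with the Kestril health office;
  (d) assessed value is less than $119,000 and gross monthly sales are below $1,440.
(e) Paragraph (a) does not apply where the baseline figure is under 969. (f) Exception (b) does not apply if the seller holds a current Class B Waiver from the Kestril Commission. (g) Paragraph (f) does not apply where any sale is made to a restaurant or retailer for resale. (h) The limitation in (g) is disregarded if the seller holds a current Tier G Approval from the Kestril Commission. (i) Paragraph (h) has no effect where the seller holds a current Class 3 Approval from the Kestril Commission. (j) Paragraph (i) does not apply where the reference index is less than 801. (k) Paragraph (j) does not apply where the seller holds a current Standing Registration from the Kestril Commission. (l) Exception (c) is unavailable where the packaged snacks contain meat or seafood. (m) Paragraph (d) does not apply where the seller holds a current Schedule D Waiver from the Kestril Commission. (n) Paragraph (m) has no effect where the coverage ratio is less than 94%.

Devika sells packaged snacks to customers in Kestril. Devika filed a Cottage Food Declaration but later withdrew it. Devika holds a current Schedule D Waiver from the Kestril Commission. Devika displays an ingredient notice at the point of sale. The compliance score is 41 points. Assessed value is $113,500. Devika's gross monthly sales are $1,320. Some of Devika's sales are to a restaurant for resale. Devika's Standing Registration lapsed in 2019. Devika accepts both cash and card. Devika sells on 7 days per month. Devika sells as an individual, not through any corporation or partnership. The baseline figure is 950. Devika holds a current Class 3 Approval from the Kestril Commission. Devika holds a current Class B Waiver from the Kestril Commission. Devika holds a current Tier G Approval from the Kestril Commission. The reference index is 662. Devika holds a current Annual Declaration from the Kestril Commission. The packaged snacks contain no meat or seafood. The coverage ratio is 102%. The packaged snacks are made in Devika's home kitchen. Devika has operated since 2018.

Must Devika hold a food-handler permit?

Exception (a)'s conditions are all satisfied: a current Annual Declaration is held; an ingredient notice is displayed; the packaged snacks are home-kitchen produced. Turning to paragraph (e): (e) operates against (a): the baseline figure is 950, under the 969 limit. (a) is therefore removed.
Exception (b) is satisfied on its face — the compliance score is 41 points, meeting the 40 points threshold; the number of selling days per month is 7, less than the 9 limit. Turning to paragraphs (f)–(k): (f) operates — a current Class B Waiver is held. (g) would limit (f) — some sales are to a restaurant for resale — but (h) sets (g) aside: (h) operates against (g): a current Tier G Approval is held. (i) would limit (h) — a current Class 3 Approval is held — but (j) sets (i) aside: (j) applies — the reference index is 662, less than the 801 limit. (k), which would lift (j), is not triggered — the Standing Registration is not current. So (b) is unavailable.
Exception (c) fails — the Cottage Food Declaration was withdrawn.
Exception (d) is satisfied on its face — assessed value is $113,500, less than the $119,000 limit; gross monthly sales are $1,320, below the $1,440 limit. However, paragraphs (m)–(n) must be considered: (m) is triggered — a current Schedule D Waiver is held. (n), which would lift (m), is not triggered — the coverage ratio is 102%, not less than 94%. So (d) is unavailable.
Every exception is unavailable, so the rule governs.

Yes — Devika must hold a food-handler permit.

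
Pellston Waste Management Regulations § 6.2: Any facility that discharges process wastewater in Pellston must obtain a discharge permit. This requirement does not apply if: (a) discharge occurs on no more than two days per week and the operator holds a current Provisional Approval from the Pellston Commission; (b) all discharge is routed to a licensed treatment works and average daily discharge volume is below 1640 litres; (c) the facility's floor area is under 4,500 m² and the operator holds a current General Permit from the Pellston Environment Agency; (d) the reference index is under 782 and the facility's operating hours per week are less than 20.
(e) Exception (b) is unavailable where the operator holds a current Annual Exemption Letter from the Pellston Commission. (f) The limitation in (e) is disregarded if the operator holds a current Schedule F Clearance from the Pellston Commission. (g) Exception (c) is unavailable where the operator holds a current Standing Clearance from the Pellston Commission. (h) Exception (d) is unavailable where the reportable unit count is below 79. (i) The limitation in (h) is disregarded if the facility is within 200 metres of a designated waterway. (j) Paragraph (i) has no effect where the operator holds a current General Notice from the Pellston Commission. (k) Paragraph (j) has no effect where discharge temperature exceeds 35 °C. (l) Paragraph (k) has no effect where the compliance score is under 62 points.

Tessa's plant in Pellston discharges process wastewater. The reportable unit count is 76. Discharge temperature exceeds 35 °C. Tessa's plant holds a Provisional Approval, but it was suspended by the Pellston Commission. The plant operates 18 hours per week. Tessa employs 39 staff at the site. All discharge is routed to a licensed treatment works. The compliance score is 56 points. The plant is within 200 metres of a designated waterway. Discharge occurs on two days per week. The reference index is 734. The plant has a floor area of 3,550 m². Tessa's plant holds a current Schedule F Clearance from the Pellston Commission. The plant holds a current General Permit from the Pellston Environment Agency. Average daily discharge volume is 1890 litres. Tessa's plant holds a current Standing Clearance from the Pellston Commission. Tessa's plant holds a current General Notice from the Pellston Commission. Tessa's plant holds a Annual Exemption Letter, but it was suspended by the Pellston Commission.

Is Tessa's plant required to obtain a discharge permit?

Yes — Tessa's plant must obtain a discharge permit.

Exception (a) fails — no current Provisional Approval is held.
Exception (b) fails — average daily discharge volume is 1890 litres, not below 1640 litres.
Exception (c): the facility's floor area is 3,550 m², under the 4,500 m² limit; a current General Permit is held — every condition holds. But applying paragraph (g): (g) is engaged — a current Standing Clearance is held. Exception (c) does not apply.
All of (d)'s requirements are met (the reference index is 734, under the 782 limit; the facility's operating hours per week are 18, less than the 20 limit). However, paragraphs (h)–(l) must be considered: (h) is engaged — the reportable unit count is 76, below the 79 limit. (i) is triggered (the plant is within 200 m of a designated waterway), but is itself disapplied by (j): (j) is engaged — a current General Notice is held. (k) applies (discharge temperature exceeds 35 °C), but is itself disapplied by (l): (l) operates against (k): the compliance score is 56 points, under the 62 points limit. So (d) is unavailable.
No exception is made out. Tessa's plant falls within the general rule.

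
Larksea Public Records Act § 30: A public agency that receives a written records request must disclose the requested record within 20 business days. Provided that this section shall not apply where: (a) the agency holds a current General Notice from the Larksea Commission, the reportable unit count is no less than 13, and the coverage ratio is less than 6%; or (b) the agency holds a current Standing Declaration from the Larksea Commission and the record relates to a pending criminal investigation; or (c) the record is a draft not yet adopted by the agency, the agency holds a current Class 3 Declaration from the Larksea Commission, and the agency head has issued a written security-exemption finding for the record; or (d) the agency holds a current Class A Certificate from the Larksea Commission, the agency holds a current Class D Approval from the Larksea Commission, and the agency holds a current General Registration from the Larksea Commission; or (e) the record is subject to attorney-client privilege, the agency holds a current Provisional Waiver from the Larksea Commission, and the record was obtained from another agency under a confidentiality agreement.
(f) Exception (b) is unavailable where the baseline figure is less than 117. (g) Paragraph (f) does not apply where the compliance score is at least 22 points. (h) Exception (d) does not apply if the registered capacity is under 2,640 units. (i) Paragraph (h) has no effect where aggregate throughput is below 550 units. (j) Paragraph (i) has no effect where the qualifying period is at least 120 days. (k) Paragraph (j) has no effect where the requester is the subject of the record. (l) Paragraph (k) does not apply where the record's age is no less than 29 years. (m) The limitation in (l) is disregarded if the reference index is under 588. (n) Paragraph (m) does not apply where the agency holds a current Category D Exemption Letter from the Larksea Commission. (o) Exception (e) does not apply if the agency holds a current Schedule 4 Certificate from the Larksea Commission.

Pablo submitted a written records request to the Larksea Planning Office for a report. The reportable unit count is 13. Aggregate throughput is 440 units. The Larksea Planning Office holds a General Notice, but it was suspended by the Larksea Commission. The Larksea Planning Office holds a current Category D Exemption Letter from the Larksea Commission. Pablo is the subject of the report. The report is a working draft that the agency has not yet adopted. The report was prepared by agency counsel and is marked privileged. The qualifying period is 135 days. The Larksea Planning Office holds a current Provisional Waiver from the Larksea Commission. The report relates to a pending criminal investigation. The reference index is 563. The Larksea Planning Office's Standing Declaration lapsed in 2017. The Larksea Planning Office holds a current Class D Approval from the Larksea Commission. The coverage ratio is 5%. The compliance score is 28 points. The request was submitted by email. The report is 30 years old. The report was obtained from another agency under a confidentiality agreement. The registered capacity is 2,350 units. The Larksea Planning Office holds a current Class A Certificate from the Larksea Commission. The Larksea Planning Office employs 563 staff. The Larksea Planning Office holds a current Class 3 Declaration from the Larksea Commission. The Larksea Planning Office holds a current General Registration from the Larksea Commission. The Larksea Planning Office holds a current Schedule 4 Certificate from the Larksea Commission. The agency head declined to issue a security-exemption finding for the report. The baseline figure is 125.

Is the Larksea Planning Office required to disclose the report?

Exception (a) fails — no current General Notice is held.
Exception (b) fails — the Standing Declaration is not current.
Exception (c) does not apply: the agency head declined to issue a security-exemption finding.
Exception (d): a current Class A Certificate is held; a current Class D Approval is held; a current General Registration is held — every condition holds. But applying paragraphs (h)–(n): (h) operates against (d): the registered capacity is 2,350 units, under the 2,640 units limit. (i) is triggered (aggregate throughput is 440 units, below the 550 units limit), but is overridden by (j): (j) is engaged — the qualifying period is 135 days, meeting the 120 days threshold. (k) would limit (j) — Pablo is the subject of the report — but (l) sets (k) aside: (l) operates against (k): the record's age is 30 years, meeting the 29 years threshold. (m) is engaged (the reference index is 563, under the 588 limit), but yields to (n): (n) operates against (m): a current Category D Exemption Letter is held. (d) is therefore removed.
All of (e)'s requirements are met (the report is privileged; a current Provisional Waiver is held; the report was obtained under a confidentiality agreement). But applying paragraph (o): (o) operates against (e): a current Schedule 4 Certificate is held. Exception (e) does not apply.
None of the exceptions is available; § 30 applies in full.

Yes — the Larksea Planning Office must disclose the report.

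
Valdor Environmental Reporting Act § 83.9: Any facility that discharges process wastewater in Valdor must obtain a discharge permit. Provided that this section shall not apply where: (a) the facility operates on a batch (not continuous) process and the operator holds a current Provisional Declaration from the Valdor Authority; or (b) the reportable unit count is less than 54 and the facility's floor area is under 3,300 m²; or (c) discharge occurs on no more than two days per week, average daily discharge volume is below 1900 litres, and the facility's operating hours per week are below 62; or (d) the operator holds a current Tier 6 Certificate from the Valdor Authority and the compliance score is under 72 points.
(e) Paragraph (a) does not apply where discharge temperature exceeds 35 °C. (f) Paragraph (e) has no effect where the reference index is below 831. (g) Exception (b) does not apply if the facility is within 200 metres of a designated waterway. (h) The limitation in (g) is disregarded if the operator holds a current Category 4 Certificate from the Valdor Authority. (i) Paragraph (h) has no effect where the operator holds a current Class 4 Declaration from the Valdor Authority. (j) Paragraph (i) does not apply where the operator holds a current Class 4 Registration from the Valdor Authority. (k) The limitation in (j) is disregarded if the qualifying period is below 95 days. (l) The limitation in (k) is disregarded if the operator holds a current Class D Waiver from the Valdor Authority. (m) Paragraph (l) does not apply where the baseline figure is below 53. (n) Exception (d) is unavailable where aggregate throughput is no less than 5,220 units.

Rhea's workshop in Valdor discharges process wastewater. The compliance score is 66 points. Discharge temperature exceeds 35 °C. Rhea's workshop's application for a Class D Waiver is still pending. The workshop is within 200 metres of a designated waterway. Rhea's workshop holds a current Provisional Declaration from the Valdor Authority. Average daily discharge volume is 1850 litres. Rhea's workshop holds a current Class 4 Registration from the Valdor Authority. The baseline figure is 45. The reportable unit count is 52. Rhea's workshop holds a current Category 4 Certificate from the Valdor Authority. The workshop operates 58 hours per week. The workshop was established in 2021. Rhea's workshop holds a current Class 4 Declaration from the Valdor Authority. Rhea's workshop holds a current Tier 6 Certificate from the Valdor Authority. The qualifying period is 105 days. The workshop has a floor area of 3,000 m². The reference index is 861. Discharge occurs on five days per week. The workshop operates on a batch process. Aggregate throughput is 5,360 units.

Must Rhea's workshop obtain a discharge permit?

Exception (a)'s conditions are all satisfied: the facility operates on a batch process; a current Provisional Declaration is held. But applying paragraphs (e)–(f): (e) operates against (a): discharge temperature exceeds 35 °C. (f) is not engaged (the reference index is 861, not below 831), so (e) stands. (a) is therefore removed.
Exception (b): the reportable unit count is 52, less than the 54 limit; the facility's floor area is 3,000 m², under the 3,300 m² limit — every condition holds. As to paragraphs (g)–(m): (g) is triggered (the workshop is within 200 m of a designated waterway), but is set aside by (h): (h) operates against (g): a current Category 4 Certificate is held. (i) would limit (h) — a current Class 4 Declaration is held — but (j) sets (i) aside: (j) operates against (i): a current Class 4 Registration is held. (k) is not engaged (the qualifying period is 105 days, not below 95 days), so (j) stands. So (b) applies.
Exception (c) requires that discharge occurs on no more than two days per week; but discharge occurs on five days per week, so (c) is unavailable.
All of (d)'s requirements are met (a current Tier 6 Certificate is held; the compliance score is 66 points, under the 72 points limit). But: (n) applies — aggregate throughput is 5,360 units, meeting the 5,220 units threshold. (d) is therefore removed.

No — exception (b) applies; Rhea's workshop is not required to obtain a discharge permit.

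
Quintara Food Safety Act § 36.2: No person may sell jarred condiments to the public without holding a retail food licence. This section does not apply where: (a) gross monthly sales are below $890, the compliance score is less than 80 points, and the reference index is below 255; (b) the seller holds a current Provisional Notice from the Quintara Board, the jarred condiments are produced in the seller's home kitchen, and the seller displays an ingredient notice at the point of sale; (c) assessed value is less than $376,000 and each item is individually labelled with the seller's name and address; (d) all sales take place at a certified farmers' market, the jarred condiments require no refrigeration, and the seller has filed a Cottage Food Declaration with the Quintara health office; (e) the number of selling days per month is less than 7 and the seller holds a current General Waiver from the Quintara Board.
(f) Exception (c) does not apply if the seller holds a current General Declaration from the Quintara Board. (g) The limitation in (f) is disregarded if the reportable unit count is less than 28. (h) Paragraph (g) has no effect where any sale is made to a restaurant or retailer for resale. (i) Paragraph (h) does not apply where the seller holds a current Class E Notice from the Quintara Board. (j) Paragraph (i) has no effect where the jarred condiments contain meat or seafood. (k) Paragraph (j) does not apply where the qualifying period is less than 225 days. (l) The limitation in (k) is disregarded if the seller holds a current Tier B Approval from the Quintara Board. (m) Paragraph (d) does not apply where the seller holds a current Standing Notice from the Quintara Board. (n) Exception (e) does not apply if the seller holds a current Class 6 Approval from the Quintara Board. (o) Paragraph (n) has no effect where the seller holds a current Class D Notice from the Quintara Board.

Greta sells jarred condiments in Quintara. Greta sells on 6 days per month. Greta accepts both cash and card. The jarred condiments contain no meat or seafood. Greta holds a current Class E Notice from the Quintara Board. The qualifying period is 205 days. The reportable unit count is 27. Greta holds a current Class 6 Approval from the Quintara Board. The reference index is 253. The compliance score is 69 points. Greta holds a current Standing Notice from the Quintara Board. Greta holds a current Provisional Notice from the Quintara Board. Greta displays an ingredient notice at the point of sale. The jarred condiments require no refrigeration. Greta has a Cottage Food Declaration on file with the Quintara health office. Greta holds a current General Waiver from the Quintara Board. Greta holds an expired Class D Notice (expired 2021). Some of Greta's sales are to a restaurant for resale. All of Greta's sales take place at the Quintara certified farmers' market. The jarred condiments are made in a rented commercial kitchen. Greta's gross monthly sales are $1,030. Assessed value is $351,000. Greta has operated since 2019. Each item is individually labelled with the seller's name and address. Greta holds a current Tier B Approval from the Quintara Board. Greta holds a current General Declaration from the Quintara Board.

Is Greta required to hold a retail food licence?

Exception (a) does not apply: gross monthly sales are $1,030, not below $890.
Exception (b) requires that the jarred condiments are produced in the seller's home kitchen; but the jarred condiments are made in a commercial kitchen, not a home kitchen, so (b) is unavailable.
Exception (c): assessed value is $351,000, less than the $376,000 limit; items are individually labelled — every condition holds. Under paragraphs (f)–(l): (f) is triggered (a current General Declaration is held), but is overridden by (g): (g) operates against (f): the reportable unit count is 27, less than the 28 limit. (h) operates (some sales are to a restaurant for resale), but is set aside by (i): (i) operates against (h): a current Class E Notice is held. (j), which would lift (i), is not engaged — the jarred condiments contain no meat or seafood. Exception (c) stands.
Exception (d)'s conditions are all satisfied: all sales are at a certified farmers' market; the jarred condiments are shelf-stable; a Cottage Food Declaration is on file. But applying paragraph (m): (m) is engaged — a current Standing Notice is held. (d) is therefore removed.
All of (e)'s requirements are met (the number of selling days per month is 6, less than the 7 limit; a current General Waiver is held). But applying paragraphs (n)–(o): (n) applies — a current Class 6 Approval is held. (o) is not engaged (no current Class D Notice is held), so (n) stands. So (e) is unavailable.

No — exception (c) applies; Greta is not required to hold a retail food licence.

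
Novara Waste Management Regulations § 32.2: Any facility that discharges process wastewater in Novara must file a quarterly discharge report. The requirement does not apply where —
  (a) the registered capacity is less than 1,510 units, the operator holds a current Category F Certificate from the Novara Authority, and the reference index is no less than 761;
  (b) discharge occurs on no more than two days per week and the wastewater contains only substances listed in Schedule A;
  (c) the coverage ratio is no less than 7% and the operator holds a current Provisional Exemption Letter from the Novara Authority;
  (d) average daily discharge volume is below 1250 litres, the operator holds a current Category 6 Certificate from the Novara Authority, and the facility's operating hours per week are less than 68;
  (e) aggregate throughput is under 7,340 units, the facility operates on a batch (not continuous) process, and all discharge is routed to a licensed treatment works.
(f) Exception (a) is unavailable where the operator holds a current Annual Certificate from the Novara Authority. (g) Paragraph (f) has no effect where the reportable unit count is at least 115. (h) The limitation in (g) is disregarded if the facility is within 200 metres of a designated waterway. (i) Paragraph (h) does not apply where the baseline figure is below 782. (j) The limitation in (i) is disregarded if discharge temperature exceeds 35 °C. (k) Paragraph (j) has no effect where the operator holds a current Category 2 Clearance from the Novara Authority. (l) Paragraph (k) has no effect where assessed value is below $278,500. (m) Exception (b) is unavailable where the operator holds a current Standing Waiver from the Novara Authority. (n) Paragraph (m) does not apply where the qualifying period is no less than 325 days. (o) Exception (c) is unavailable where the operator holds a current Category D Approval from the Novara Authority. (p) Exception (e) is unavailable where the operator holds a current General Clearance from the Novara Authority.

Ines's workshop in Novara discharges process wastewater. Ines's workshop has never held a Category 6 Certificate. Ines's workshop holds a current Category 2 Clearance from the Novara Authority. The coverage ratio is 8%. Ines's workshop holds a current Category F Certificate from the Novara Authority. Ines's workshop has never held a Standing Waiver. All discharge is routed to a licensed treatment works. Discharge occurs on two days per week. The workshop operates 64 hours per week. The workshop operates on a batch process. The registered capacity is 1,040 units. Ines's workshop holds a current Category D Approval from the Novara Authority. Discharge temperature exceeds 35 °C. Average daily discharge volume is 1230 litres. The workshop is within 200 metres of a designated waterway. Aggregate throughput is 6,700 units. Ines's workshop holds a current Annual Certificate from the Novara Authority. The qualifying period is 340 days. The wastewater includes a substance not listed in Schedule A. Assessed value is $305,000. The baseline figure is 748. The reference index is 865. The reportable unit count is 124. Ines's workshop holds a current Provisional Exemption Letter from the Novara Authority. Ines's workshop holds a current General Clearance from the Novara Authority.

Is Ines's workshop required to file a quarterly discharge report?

No — exception (a) applies; Ines's workshop is not required to file a quarterly discharge report.

Exception (a) is satisfied on its face — the registered capacity is 1,040 units, less than the 1,510 units limit; a current Category F Certificate is held; the reference index is 865, meeting the 761 threshold. Considering the limiting provisions: (f) would limit (a) — a current Annual Certificate is held — but (g) sets (f) aside: (g) operates against (f): the reportable unit count is 124, meeting the 115 threshold. (h) would limit (g) — the workshop is within 200 m of a designated waterway — but (i) sets (h) aside: (i) is triggered — the baseline figure is 748, below the 782 limit. (j) operates (discharge temperature exceeds 35 °C), but is set aside by (k): (k) is engaged — a current Category 2 Clearance is held. (l), which would lift (k), is not triggered — assessed value is $305,000, not below $278,500. So (a) applies.
Exception (b) requires that the wastewater contains only substances listed in Schedule A; but the wastewater includes a non-Schedule-A substance, so (b) is unavailable.
Exception (c): the coverage ratio is 8%, meeting the 7% threshold; a current Provisional Exemption Letter is held — every condition holds. But: (o) operates against (c): a current Category D Approval is held. So (c) is unavailable.
Exception (d) fails — no current Category 6 Certificate is held.
Exception (e): aggregate throughput is 6,700 units, under the 7,340 units limit; the facility operates on a batch process; discharge is routed to a licensed treatment works — every condition holds. But: (p) operates — a current General Clearance is held. (e) is therefore removed.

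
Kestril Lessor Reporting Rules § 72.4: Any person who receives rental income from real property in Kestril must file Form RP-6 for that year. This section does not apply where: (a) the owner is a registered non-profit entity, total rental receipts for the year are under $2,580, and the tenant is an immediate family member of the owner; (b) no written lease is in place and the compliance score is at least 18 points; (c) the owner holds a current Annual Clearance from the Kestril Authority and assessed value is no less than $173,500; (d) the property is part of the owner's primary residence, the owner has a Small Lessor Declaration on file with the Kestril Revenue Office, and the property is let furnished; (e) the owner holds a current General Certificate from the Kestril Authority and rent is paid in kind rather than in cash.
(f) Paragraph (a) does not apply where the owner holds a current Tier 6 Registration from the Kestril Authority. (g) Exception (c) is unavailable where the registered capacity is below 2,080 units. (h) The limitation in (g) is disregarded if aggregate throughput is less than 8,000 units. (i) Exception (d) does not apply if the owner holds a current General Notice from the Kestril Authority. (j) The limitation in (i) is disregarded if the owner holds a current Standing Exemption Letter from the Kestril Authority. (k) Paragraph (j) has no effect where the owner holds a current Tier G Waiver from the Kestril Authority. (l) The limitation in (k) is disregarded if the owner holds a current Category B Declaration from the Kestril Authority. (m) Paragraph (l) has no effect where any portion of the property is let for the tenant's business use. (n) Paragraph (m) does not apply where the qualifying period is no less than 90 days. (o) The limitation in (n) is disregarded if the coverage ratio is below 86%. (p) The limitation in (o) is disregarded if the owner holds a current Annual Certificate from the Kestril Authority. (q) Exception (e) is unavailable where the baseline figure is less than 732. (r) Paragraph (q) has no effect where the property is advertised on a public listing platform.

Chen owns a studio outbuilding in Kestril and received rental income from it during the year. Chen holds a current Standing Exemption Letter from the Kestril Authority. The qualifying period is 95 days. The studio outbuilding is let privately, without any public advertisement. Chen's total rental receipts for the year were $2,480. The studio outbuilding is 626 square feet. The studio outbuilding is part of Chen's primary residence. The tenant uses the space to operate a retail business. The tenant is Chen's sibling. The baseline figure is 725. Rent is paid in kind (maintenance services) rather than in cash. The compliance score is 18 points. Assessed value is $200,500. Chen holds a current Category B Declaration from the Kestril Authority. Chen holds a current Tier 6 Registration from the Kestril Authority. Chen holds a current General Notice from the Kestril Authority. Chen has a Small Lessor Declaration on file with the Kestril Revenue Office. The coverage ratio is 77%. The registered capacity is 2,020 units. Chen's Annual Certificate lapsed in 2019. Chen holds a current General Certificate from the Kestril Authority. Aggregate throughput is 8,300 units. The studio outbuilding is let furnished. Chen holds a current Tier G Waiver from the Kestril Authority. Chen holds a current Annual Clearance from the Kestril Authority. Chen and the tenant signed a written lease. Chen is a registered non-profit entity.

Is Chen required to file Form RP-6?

Yes — Chen must file Form RP-6.

Exception (a)'s conditions are all satisfied: Chen is a registered non-profit; total rental receipts for the year are $2,480, under the $2,580 limit; the tenant is an immediate family member. But applying paragraph (f): (f) operates against (a): a current Tier 6 Registration is held. Exception (a) does not apply.
Exception (b) fails — a written lease is in place.
All of (c)'s requirements are met (a current Annual Clearance is held; assessed value is $200,500, meeting the $173,500 threshold). But: (g) operates against (c): the registered capacity is 2,020 units, below the 2,080 units limit. (h) is not engaged (aggregate throughput is 8,300 units, not less than 8,000 units), so (g) stands. So (c) is unavailable.
Exception (d)'s conditions are all satisfied: the studio outbuilding is part of the primary residence; a Small Lessor Declaration is on file; the property is let furnished. Turning to paragraphs (i)–(p): (i) operates — a current General Notice is held. (j) applies (a current Standing Exemption Letter is held), but is itself disapplied by (k): (k) operates against (j): a current Tier G Waiver is held. (l) would limit (k) — a current Category B Declaration is held — but (m) sets (l) aside: (m) is engaged — the space is let for business use. (n) would limit (m) — the qualifying period is 95 days, meeting the 90 days threshold — but (o) sets (n) aside: (o) operates — the coverage ratio is 77%, below the 86% limit. (p) is not engaged (the Annual Certificate is not current), so (o) stands. (d) is therefore removed.
Exception (e)'s conditions are all satisfied: a current General Certificate is held; rent is paid in kind. However, paragraphs (q)–(r) must be considered: (q) operates against (e): the baseline figure is 725, less than the 732 limit. (r), which would lift (q), is not triggered — the property is let privately without advertisement. (e) is therefore removed.
Every exception is unavailable, so the rule governs.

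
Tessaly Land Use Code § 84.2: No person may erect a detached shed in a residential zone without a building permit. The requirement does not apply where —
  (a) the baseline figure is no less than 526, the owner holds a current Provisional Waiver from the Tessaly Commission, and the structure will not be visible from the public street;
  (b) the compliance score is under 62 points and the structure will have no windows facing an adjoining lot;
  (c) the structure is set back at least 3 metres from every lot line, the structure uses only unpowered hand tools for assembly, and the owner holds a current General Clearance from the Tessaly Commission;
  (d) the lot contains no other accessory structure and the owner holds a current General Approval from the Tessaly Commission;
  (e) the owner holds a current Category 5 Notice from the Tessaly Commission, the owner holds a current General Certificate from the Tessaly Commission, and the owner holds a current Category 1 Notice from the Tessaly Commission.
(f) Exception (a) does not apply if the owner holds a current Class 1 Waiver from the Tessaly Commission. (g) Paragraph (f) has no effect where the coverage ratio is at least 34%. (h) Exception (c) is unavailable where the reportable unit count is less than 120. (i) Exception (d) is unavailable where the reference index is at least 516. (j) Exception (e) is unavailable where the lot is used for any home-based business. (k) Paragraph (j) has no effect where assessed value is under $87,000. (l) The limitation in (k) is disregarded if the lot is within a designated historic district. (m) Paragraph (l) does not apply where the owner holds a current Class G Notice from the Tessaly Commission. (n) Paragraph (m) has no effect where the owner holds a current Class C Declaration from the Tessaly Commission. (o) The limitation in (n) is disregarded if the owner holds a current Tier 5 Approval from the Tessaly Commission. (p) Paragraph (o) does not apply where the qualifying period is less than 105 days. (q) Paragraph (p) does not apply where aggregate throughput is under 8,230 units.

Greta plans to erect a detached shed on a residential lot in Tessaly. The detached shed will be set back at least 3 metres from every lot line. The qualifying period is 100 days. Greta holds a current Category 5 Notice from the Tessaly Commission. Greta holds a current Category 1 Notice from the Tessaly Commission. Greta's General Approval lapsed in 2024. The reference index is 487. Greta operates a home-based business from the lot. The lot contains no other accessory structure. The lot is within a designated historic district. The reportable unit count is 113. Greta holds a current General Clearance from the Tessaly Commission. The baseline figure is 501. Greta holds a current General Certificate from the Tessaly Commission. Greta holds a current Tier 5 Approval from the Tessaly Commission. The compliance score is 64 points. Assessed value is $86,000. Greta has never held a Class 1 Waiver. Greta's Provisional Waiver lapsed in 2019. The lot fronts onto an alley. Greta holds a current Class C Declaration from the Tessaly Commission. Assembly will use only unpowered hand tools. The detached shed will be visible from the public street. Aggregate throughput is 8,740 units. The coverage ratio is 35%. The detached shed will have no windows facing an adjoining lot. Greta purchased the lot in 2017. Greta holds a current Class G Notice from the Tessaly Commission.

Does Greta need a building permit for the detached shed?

Exception (a) does not apply: the baseline figure is 501, short of 526.
Exception (b) fails — the compliance score is 64 points, not under 62 points.
Exception (c)'s conditions are all satisfied: the setback is at least 3 m on every side; assembly uses only hand tools; a current General Clearance is held. However, paragraph (h) must be considered: (h) operates against (c): the reportable unit count is 113, less than the 120 limit. (c) is therefore removed.
Exception (d) fails — the General Approval is not current.
Exception (e): a current Category 5 Notice is held; a current General Certificate is held; a current Category 1 Notice is held — every condition holds. But applying paragraphs (j)–(q): (j) is triggered — a home-based business operates on the lot. (k) operates (assessed value is $86,000, under the $87,000 limit), but is set aside by (l): (l) operates — the lot is in a historic district. (m) would limit (l) — a current Class G Notice is held — but (n) sets (m) aside: (n) applies — a current Class C Declaration is held. (o) is engaged (a current Tier 5 Approval is held), but is itself disapplied by (p): (p) operates against (o): the qualifying period is 100 days, less than the 105 days limit. (q), which would lift (p), is not triggered — aggregate throughput is 8,740 units, not under 8,230 units. (e) is therefore removed.
No exception is made out. Greta falls within the general rule.

Yes — Greta must obtain a building permit.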